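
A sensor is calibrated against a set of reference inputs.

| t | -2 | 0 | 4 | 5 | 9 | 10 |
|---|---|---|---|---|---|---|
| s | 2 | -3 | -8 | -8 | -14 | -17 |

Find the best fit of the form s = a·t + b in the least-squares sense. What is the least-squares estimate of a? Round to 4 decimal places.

Compute the Gram sums: Σt·t = 226, Σt = 26, Σ1 = 6.
For Aᵀs: Σt·s = -372, Σs = -48.
So AᵀA·[a, b]ᵀ = Aᵀs: [[226, 26]; [26, 6]]·[a, b]ᵀ = [-372, -48]ᵀ.
det = 226·6 − 26² = 680.
a = ((-372)·6 − 26·(-48))/680 = -123/85; b = (226·(-48) − 26·(-372))/680 = -147/85.

a = -1.4471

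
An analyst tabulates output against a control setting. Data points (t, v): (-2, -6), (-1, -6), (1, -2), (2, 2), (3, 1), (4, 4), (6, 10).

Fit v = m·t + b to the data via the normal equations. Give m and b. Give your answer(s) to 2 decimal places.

From the data, Σt·t = 71, Σt = 13, Σ1 = 7.
Right-hand side: Σt·v = 99, Σv = 3.
AᵀA·[m, b]ᵀ = Aᵀv becomes [[71, 13]; [13, 7]]·[m, b]ᵀ = [99, 3]ᵀ.
Eliminating b: 7·(row 1) − 13·(row 2) gives 328·m = 7·99 − 13·3 = 654, so m = 327/164.
Then b = (3 − 13·(327/164))/7 = -537/164.

m = 1.99, b = -3.27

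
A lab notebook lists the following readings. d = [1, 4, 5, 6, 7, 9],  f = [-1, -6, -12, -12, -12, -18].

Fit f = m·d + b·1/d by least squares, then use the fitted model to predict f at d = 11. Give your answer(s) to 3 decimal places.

f̂ = -21.544

Setting ∂/∂m … = 0 gives: 208·m + 6·b = -403;  6·m + (1846429/1587600)·b = -743/70.
Eliminating b: (1846429/1587600)·(row 1) − 6·(row 2) gives (20431477/99225)·m = (1846429/1587600)·(-403) − 6·(-743/70) = -643003447/1587600, so m = -643003447/326903632.
Then b = ((-743/70) − 6·(-643003447/326903632))/(1846429/1587600) = 20859930/20431477.
At d = 11: f̂ = (-643003447/326903632)·(11) + (20859930/20431477)·(1/11) = -77469658207/3595939952.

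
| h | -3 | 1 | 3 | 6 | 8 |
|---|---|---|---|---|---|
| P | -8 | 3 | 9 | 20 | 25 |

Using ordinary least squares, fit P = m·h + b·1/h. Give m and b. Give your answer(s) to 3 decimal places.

Setting ∂/∂m … = 0 gives: 119·m + 5·b = 374;  5·m + (81/64)·b = 121/8.
Eliminating b: (81/64)·(row 1) − 5·(row 2) gives (8039/64)·m = (81/64)·374 − 5·(121/8) = 12727/32, so m = 25454/8039.
Then b = ((121/8) − 5·(25454/8039))/(81/64) = -4488/8039.

m = 3.166, b = -0.558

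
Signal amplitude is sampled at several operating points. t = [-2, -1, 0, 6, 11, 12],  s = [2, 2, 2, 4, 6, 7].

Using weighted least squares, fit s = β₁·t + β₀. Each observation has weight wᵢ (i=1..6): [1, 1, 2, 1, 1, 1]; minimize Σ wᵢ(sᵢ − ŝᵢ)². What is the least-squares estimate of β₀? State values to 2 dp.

Entries of AᵀWA: Σwᵢ·t·t = 306, Σwᵢ·t = 26, Σwᵢ·1 = 7.
Right-hand side: Σwᵢ·t·s = 168, Σwᵢ·s = 25.
Normal equations: [[306, 26]; [26, 7]]·[β₁, β₀]ᵀ = [168, 25]ᵀ.
Eliminating β₀: 7·(row 1) − 26·(row 2) gives 1466·β₁ = 7·168 − 26·25 = 526, so β₁ = 263/733.
Then β₀ = (25 − 26·(263/733))/7 = 1641/733.

β₀ = 2.24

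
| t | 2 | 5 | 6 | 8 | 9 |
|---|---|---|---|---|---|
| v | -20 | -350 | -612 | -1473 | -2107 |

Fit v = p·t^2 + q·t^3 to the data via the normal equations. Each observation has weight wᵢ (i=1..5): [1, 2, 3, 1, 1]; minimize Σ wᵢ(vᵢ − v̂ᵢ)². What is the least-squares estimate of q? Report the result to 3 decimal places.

Forming AᵀWA = [[15811, 121427]; [121427, 964867]] and AᵀWv = [-348615, -2774415]ᵀ gives AᵀWA·[p, q]ᵀ = AᵀWv.
Determinant 15811·964867 − 121427² = 510995808.
p = ((-348615)·964867 − 121427·(-2774415))/510995808 = 21740875/21291492; q = (15811·(-2774415) − 121427·(-348615))/510995808 = -63958415/21291492.

q = -3.004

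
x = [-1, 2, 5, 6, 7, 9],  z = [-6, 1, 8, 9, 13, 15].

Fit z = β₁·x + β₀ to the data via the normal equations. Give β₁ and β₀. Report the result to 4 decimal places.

β₁ = 2.1633, β₀ = -3.4286

Normal-equation sums: Σx·x = 196, Σx = 28, Σ1 = 6.
Moment sums: Σx·z = 328, Σz = 40.
Normal equations: [[196, 28]; [28, 6]]·[β₁, β₀]ᵀ = [328, 40]ᵀ.
det = 196·6 − 28² = 392.
β₁ = (328·6 − 28·40)/392 = 106/49; β₀ = (196·40 − 28·328)/392 = -24/7.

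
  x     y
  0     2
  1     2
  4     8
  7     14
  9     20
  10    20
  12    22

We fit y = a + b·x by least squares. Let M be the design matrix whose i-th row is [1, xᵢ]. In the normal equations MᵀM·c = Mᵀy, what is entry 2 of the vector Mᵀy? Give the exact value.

776

Entry 2 ↔ basis x, so (Mᵀy)_{2} = Σᵢ (x)·yᵢ = (0)·(2) + (1)·(2) + (4)·(8) + (7)·(14) + (9)·(20) + (10)·(20) + (12)·(22) = 776.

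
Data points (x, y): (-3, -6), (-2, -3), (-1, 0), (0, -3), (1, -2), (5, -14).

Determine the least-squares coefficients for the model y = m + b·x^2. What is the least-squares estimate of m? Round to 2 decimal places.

Entries of MᵀM: Σ1 = 6, Σx^2 = 40, Σx^2·x^2 = 724.
Moment sums: Σy = -28, Σx^2·y = -418.
So MᵀM·[m, b]ᵀ = Mᵀy: [[6, 40]; [40, 724]]·[m, b]ᵀ = [-28, -418]ᵀ.
Δ = 6·724 − 40² = 2744.
m = ((-28)·724 − 40·(-418))/2744 = -444/343; b = (6·(-418) − 40·(-28))/2744 = -347/686.

m = -1.29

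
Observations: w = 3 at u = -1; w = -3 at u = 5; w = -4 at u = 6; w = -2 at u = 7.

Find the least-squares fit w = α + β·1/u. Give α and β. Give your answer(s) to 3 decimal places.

α = -2.131, β = -5.144

Entries of AᵀA: Σ1 = 4, Σ1/u = -103/210, Σ1/u·1/u = 47989/44100.
And Σw = -6, Σ1/u·w = -478/105.
Normal equations: [[4, -103/210]; [-103/210, 47989/44100]]·[α, β]ᵀ = [-6, -478/105]ᵀ.
Determinant 4·(47989/44100) − (-103/210)² = 60449/14700.
α = ((-6)·(47989/44100) − (-103/210)·(-478/105))/(60449/14700) = -386402/181347; β = (4·(-478/105) − (-103/210)·(-6))/(60449/14700) = -310940/60449.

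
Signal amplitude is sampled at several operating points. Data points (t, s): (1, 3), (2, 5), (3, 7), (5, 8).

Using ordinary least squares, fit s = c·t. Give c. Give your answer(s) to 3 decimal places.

c = 1.897

The normal system MᵀM·[c]ᵀ = Mᵀs is [[39]]·[c]ᵀ = [74]ᵀ.
Hence c = 74 / 39 ≈ 1.89744.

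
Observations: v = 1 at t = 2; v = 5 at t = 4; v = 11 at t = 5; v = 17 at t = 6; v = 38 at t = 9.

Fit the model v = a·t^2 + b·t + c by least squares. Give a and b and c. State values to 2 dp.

a = 0.50, b = -0.07, c = -1.28

With design matrix X, XᵀX = [[8754, 1142, 162]; [1142, 162, 26]; [162, 26, 5]] and Xᵀv = [4049, 521, 72]ᵀ.
Solving the 3×3 system (Gaussian elimination) gives a = 2591/5224, b = -389/5224, c = -1675/1306.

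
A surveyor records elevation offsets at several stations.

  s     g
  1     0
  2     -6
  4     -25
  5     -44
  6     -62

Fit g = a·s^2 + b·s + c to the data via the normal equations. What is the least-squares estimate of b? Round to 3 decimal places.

Entries of AᵀA: Σs^2·s^2 = 2194, Σs^2·s = 414, Σs^2 = 82, Σs·s = 82, Σs = 18, Σ1 = 5.
Right-hand side: Σs^2·g = -3756, Σs·g = -704, Σg = -137.
So AᵀA·[a, b, c]ᵀ = Aᵀg: [[2194, 414, 82]; [414, 82, 18]; [82, 18, 5]]·[a, b, c]ᵀ = [-3756, -704, -137]ᵀ.
Inverting the 3×3 Gram matrix, [a, b, c]ᵀ = [-13/7, 4/7, 1]ᵀ.

b = 0.571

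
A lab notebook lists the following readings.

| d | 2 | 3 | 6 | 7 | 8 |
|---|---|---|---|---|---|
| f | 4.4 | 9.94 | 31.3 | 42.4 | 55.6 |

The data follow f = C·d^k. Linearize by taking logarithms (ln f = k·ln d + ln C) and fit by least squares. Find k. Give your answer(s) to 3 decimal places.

k = 1.791

With ln fᵢ as the transformed response and ln dᵢ as the regressor:
XᵀX = [[13.0084, 7.6089]; [7.6089, 5]], rhs = [25.3673, 14.9871]ᵀ  (here Σln d = 7.6089, Σ(ln d)² = 13.0084, Σln f = 14.9871, Σln d·ln f = 25.3673).
Slope k = (n·Σln d·ln f − Σln d·Σln f)/(n·Σ(ln d)² − (Σln d)²) = (5·25.3673 − 7.6089·14.9871)/7.1473 = 1.79110; ln C = (Σln f − k·Σln d)/n = 0.27177.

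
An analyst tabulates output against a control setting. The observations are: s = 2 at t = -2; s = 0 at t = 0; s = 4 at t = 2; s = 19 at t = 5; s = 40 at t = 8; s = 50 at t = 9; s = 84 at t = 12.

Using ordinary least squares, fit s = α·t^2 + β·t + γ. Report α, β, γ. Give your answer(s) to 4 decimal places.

Compute the Gram sums: Σt^2·t^2 = 32050, Σt^2·t = 3094, Σt^2 = 322, Σt·t = 322, Σt = 34, Σ1 = 7.
Right-hand side: Σt^2·s = 19205, Σt·s = 1877, Σs = 199.
Normal equations: [[32050, 3094, 322]; [3094, 322, 34]; [322, 34, 7]]·[α, β, γ]ᵀ = [19205, 1877, 199]ᵀ.
Inverting the 3×3 Gram matrix, [α, β, γ]ᵀ = [11901/23528, 10841/12456, 49409/52938]ᵀ.

α = 0.5058, β = 0.8703, γ = 0.9333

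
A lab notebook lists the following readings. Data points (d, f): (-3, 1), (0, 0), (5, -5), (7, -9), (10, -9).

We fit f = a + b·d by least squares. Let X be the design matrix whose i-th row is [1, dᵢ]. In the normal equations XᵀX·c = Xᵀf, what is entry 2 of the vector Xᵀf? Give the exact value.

Entry 2 ↔ basis d, so (Xᵀf)_{2} = Σᵢ (d)·fᵢ = (-3)·(1) + (0)·(0) + (5)·(-5) + (7)·(-9) + (10)·(-9) = -181.

-181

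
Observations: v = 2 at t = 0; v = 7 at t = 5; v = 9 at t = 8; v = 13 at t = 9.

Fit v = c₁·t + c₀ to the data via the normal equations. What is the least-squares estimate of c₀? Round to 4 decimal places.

Normal-equation sums: Σt·t = 170, Σt = 22, Σ1 = 4.
Moment sums: Σt·v = 224, Σv = 31.
det = 170·4 − 22² = 196.
c₁ = (224·4 − 22·31)/196 = 107/98; c₀ = (170·31 − 22·224)/196 = 171/98.

c₀ = 1.7449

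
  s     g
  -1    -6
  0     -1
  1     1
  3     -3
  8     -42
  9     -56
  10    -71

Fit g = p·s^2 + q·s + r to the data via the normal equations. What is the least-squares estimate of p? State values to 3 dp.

Entries of XᵀX: Σs^2·s^2 = 20740, Σs^2·s = 2268, Σs^2 = 256, Σs·s = 256, Σs = 30, Σ1 = 7.
And Σs^2·g = -14356, Σs·g = -1552, Σg = -178.
So XᵀX·[p, q, r]ᵀ = Xᵀg: [[20740, 2268, 256]; [2268, 256, 30]; [256, 30, 7]]·[p, q, r]ᵀ = [-14356, -1552, -178]ᵀ.
Inverting the 3×3 Gram matrix, [p, q, r]ᵀ = [-1383/1439, 3796/1439, -2282/1439]ᵀ.

p = -0.961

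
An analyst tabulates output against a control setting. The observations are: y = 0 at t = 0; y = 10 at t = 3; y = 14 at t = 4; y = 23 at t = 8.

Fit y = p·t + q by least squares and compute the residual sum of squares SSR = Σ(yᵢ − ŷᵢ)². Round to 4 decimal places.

Compute the Gram sums: Σt·t = 89, Σt = 15, Σ1 = 4.
For Xᵀy: Σt·y = 270, Σy = 47.
Eliminating q: 4·(row 1) − 15·(row 2) gives 131·p = 4·270 − 15·47 = 375, so p = 375/131.
Then q = (47 − 15·(375/131))/4 = 133/131.
Residuals: -133/131, 52/131, 201/131, -120/131; SSR = 574/131.

SSR = 4.3817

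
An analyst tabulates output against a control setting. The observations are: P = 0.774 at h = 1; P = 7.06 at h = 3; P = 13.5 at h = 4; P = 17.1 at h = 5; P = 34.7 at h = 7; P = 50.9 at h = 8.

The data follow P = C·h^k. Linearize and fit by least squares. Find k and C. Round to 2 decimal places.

Taking logs, ln P = k·ln h + ln C, so regress ln P on ln h.
Over the data: Σln h = 8.1197, Σ(ln h)² = 13.8297, Σln P = 14.6166, Σln h·ln P = 25.3981.
Normal system: [[13.8297, 8.1197]; [8.1197, 6]]·[k, ln C]ᵀ = [25.3981, 14.6166]ᵀ.
Slope k = (n·Σln h·ln P − Σln h·Σln P)/(n·Σ(ln h)² − (Σln h)²) = (6·25.3981 − 8.1197·14.6166)/17.0487 = 1.97706; ln C = (Σln P − k·Σln h)/n = -0.23941, so C = exp(-0.23941) = 0.78709.

k = 1.98, C = 0.79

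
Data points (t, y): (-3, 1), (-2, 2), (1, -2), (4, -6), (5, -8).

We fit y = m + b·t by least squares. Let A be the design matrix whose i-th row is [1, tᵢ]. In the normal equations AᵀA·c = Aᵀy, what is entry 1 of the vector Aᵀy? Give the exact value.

-13

Entry 1 ↔ basis 1, so (Aᵀy)_{1} = Σᵢ yᵢ = (1)·(1) + (1)·(2) + (1)·(-2) + (1)·(-6) + (1)·(-8) = -13.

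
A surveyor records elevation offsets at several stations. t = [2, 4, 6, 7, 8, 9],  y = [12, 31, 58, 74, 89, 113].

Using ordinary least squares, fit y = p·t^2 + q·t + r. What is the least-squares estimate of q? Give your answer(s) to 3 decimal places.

q = 3.462

Entries of MᵀM: Σt^2·t^2 = 14626, Σt^2·t = 1872, Σt^2 = 250, Σt·t = 250, Σt = 36, Σ1 = 6.
Right-hand side: Σt^2·y = 21107, Σt·y = 2743, Σy = 377.
So MᵀM·[p, q, r]ᵀ = Mᵀy: [[14626, 1872, 250]; [1872, 250, 36]; [250, 36, 6]]·[p, q, r]ᵀ = [21107, 2743, 377]ᵀ.
Solving the 3×3 system (Gaussian elimination) gives p = 3467/3550, q = 12289/3550, r = 2433/1775.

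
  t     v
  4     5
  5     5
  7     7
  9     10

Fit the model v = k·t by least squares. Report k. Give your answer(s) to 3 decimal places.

The normal system AᵀA·[k]ᵀ = Aᵀv is [[171]]·[k]ᵀ = [184]ᵀ.
Hence k = 184 / 171 ≈ 1.07602.

k = 1.076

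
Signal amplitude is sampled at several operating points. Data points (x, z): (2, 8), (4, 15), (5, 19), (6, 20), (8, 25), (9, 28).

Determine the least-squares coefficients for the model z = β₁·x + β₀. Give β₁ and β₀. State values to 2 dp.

β₁ = 2.74, β₀ = 3.64

AᵀA·[β₁, β₀]ᵀ = Aᵀz reads: 226·β₁ + 34·β₀ = 743;  34·β₁ + 6·β₀ = 115.
(Σx·x = 226, Σx = 34, Σ1 = 6, Σx·z = 743, Σz = 115.)
Eliminating β₀: 6·(row 1) − 34·(row 2) gives 200·β₁ = 6·743 − 34·115 = 548, so β₁ = 137/50.
Then β₀ = (115 − 34·(137/50))/6 = 91/25.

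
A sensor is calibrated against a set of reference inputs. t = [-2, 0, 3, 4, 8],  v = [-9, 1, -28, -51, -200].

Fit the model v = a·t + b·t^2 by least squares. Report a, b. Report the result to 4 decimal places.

a = -0.7827, b = -3.0205

Compute the Gram sums: Σt·t = 93, Σt·t^2 = 595, Σt^2·t^2 = 4449.
And Σt·v = -1870, Σt^2·v = -13904.
XᵀX·[a, b]ᵀ = Xᵀv becomes [[93, 595]; [595, 4449]]·[a, b]ᵀ = [-1870, -13904]ᵀ.
det = 93·4449 − 595² = 59732.
a = ((-1870)·4449 − 595·(-13904))/59732 = -23375/29866; b = (93·(-13904) − 595·(-1870))/59732 = -90211/29866.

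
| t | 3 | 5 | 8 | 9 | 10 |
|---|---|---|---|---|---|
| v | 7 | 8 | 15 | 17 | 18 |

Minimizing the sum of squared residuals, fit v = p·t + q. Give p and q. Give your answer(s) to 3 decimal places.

p = 1.735, q = 0.853

Normal-equation sums: Σt·t = 279, Σt = 35, Σ1 = 5.
Moment sums: Σt·v = 514, Σv = 65.
AᵀA·[p, q]ᵀ = Aᵀv becomes [[279, 35]; [35, 5]]·[p, q]ᵀ = [514, 65]ᵀ.
Δ = 279·5 − 35² = 170.
p = (514·5 − 35·65)/170 = 59/34; q = (279·65 − 35·514)/170 = 29/34.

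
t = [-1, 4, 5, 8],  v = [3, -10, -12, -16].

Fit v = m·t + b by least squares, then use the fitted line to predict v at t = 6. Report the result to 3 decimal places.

v̂ = -13.083

Sums needed: Σt·t = 106, Σt = 16, Σ1 = 4.
Right-hand side: Σt·v = -231, Σv = -35.
Normal equations: [[106, 16]; [16, 4]]·[m, b]ᵀ = [-231, -35]ᵀ.
Determinant 106·4 − 16² = 168.
m = ((-231)·4 − 16·(-35))/168 = -13/6; b = (106·(-35) − 16·(-231))/168 = -1/12.
At t = 6: v̂ = (-13/6)·(6) + (-1/12)·(1) = -157/12.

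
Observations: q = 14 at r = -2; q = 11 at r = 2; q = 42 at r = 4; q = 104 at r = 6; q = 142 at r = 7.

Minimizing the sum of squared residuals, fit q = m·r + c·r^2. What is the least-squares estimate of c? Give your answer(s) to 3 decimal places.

Compute the Gram sums: Σr·r = 109, Σr·r^2 = 623, Σr^2·r^2 = 3985.
Moment sums: Σr·q = 1780, Σr^2·q = 11474.
Δ = 109·3985 − 623² = 46236.
m = (1780·3985 − 623·11474)/46236 = -9167/7706; c = (109·11474 − 623·1780)/46236 = 23621/7706.

c = 3.065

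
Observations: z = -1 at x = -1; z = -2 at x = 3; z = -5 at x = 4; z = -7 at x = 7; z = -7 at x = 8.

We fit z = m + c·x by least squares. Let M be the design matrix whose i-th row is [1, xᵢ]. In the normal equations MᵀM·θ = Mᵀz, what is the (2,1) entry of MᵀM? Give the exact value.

Row 2 ↔ basis x, column 1 ↔ basis 1, so (MᵀM)_{2,1} = Σᵢ x = (-1)·(1) + (3)·(1) + (4)·(1) + (7)·(1) + (8)·(1) = 21.

21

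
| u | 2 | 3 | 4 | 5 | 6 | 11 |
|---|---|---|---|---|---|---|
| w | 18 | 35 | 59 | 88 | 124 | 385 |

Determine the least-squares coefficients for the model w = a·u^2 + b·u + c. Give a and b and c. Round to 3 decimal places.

With design matrix X, XᵀX = [[16915, 1771, 211]; [1771, 211, 31]; [211, 31, 6]] and Xᵀw = [54580, 5796, 709]ᵀ.
Row-reducing yields a = 16483/5736, b = 99517/28680, c = -1951/2390.

a = 2.874, b = 3.470, c = -0.816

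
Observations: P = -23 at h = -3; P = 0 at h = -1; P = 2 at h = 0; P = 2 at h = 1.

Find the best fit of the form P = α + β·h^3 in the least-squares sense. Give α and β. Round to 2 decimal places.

With design matrix M, MᵀM = [[4, -27]; [-27, 731]] and MᵀP = [-19, 623]ᵀ.
det = 4·731 − (-27)² = 2195.
α = ((-19)·731 − (-27)·623)/2195 = 2932/2195; β = (4·623 − (-27)·(-19))/2195 = 1979/2195.

α = 1.34, β = 0.90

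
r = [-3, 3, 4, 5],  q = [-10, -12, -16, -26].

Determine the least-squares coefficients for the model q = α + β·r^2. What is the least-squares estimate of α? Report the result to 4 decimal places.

Compute the Gram sums: Σ1 = 4, Σr^2 = 59, Σr^2·r^2 = 1043.
Right-hand side: Σq = -64, Σr^2·q = -1104.
So MᵀM·[α, β]ᵀ = Mᵀq: [[4, 59]; [59, 1043]]·[α, β]ᵀ = [-64, -1104]ᵀ.
Δ = 4·1043 − 59² = 691.
α = ((-64)·1043 − 59·(-1104))/691 = -1616/691; β = (4·(-1104) − 59·(-64))/691 = -640/691.

α = -2.3386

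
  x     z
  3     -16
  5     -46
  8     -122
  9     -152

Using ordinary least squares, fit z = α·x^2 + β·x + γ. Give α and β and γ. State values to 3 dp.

α = -1.828, β = -0.912, γ = 3.492

MᵀM·[α, β, γ]ᵀ = Mᵀz reads: 11363·α + 1393·β + 179·γ = -21414;  1393·α + 179·β + 25·γ = -2622;  179·α + 25·β + 4·γ = -336.
(Σx^2·x^2 = 11363, Σx^2·x = 1393, Σx^2 = 179, Σx·x = 179, Σx = 25, Σ1 = 4, Σx^2·z = -21414, Σx·z = -2622, Σz = -336.)
Row-reducing yields α = -647/354, β = -323/354, γ = 206/59.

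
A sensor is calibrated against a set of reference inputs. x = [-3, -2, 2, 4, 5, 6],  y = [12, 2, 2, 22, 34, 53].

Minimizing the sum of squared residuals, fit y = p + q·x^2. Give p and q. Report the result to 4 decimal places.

p = -3.6187, q = 1.5608

Compute the Gram sums: Σ1 = 6, Σx^2 = 94, Σx^2·x^2 = 2290.
For Aᵀy: Σy = 125, Σx^2·y = 3234.
Normal equations: [[6, 94]; [94, 2290]]·[p, q]ᵀ = [125, 3234]ᵀ.
Eliminating q: 2290·(row 1) − 94·(row 2) gives 4904·p = 2290·125 − 94·3234 = -17746, so p = -8873/2452.
Then q = (3234 − 94·(-8873/2452))/2290 = 3827/2452.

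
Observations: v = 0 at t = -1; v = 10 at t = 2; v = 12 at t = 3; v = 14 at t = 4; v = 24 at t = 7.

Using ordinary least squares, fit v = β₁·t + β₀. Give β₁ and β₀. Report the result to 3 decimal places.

β₁ = 2.941, β₀ = 3.176

Sums needed: Σt·t = 79, Σt = 15, Σ1 = 5.
Right-hand side: Σt·v = 280, Σv = 60.
MᵀM·[β₁, β₀]ᵀ = Mᵀv becomes [[79, 15]; [15, 5]]·[β₁, β₀]ᵀ = [280, 60]ᵀ.
Eliminating β₀: 5·(row 1) − 15·(row 2) gives 170·β₁ = 5·280 − 15·60 = 500, so β₁ = 50/17.
Then β₀ = (60 − 15·(50/17))/5 = 54/17.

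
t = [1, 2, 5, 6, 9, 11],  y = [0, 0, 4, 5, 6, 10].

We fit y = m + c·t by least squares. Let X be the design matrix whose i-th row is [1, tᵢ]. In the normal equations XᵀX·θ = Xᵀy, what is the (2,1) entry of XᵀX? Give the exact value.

34

Row 2 ↔ basis t, column 1 ↔ basis 1, so (XᵀX)_{2,1} = Σᵢ t = (1)·(1) + (2)·(1) + (5)·(1) + (6)·(1) + (9)·(1) + (11)·(1) = 34.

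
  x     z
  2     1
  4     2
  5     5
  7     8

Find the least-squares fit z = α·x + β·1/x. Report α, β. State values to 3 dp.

AᵀA·[α, β]ᵀ = Aᵀz reads: 94·α + 4·β = 91;  4·α + (7309/19600)·β = 22/7.
det = 94·(7309/19600) − 4² = 186723/9800.
α = (91·(7309/19600) − 4·(22/7))/(186723/9800) = 139573/124482; β = (94·(22/7) − 4·91)/(186723/9800) = -224000/62241.

α = 1.121, β = -3.599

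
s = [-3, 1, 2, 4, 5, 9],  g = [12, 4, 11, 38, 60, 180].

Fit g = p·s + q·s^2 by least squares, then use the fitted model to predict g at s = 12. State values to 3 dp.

ĝ = 312.348

Normal-equation sums: Σs·s = 136, Σs·s^2 = 900, Σs^2·s^2 = 7540.
Right-hand side: Σs·g = 2062, Σs^2·g = 16844.
AᵀA·[p, q]ᵀ = Aᵀg becomes [[136, 900]; [900, 7540]]·[p, q]ᵀ = [2062, 16844]ᵀ.
Determinant 136·7540 − 900² = 215440.
p = (2062·7540 − 900·16844)/215440 = 9697/5386; q = (136·16844 − 900·2062)/215440 = 54373/26930.
At s = 12: ĝ = (9697/5386)·(12) + (54373/26930)·(144) = 4205766/13465.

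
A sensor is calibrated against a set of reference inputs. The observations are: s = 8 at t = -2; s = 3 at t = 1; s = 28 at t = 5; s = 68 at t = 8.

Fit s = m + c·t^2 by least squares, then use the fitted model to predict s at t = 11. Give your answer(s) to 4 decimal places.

AᵀA·[m, c]ᵀ = Aᵀs reads: 4·m + 94·c = 107;  94·m + 4738·c = 5087.
(Σ1 = 4, Σt^2 = 94, Σt^2·t^2 = 4738, Σs = 107, Σt^2·s = 5087.)
Δ = 4·4738 − 94² = 10116.
m = (107·4738 − 94·5087)/10116 = 2399/843; c = (4·5087 − 94·107)/10116 = 1715/1686.
At t = 11: ŝ = (2399/843)·(1) + (1715/1686)·(121) = 70771/562.

ŝ = 125.9270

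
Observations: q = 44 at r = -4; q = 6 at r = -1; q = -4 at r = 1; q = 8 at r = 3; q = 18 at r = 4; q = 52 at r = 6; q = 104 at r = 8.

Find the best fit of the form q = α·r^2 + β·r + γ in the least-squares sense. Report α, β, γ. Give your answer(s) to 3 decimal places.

α = 2.048, β = -3.289, γ = -1.270

Sums needed: Σr^2·r^2 = 5987, Σr^2·r = 755, Σr^2 = 143, Σr·r = 143, Σr = 17, Σ1 = 7.
Moment sums: Σr^2·q = 9594, Σr·q = 1054, Σq = 228.
Row-reducing yields α = 521705/254793, β = -838007/254793, γ = -107852/84931.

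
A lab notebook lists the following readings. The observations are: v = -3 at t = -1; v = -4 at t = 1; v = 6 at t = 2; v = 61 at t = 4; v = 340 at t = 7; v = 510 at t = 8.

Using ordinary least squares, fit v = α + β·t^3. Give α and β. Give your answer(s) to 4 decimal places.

α = -3.0660, β = 1.0015

Forming AᵀA = [[6, 927]; [927, 383955]] and Aᵀv = [910, 381691]ᵀ gives AᵀA·[α, β]ᵀ = Aᵀv.
Determinant 6·383955 − 927² = 1444401.
α = (910·383955 − 927·381691)/1444401 = -1476169/481467; β = (6·381691 − 927·910)/1444401 = 482192/481467.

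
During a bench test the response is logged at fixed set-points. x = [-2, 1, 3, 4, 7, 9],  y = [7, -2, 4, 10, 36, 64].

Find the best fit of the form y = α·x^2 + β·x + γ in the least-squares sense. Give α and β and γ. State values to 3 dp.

α = 0.963, β = -1.518, γ = -0.273

Normal-equation sums: Σx^2·x^2 = 9316, Σx^2·x = 1156, Σx^2 = 160, Σx·x = 160, Σx = 22, Σ1 = 6.
Moment sums: Σx^2·y = 7170, Σx·y = 864, Σy = 119.
MᵀM·[α, β, γ]ᵀ = Mᵀy becomes [[9316, 1156, 160]; [1156, 160, 22]; [160, 22, 6]]·[α, β, γ]ᵀ = [7170, 864, 119]ᵀ.
Inverting the 3×3 Gram matrix, [α, β, γ]ᵀ = [438/455, -1381/910, -124/455]ᵀ.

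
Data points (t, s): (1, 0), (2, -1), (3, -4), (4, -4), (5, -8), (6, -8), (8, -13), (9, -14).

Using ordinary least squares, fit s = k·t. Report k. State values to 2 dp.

k = -1.47

With design matrix X, XᵀX = [[236]] and Xᵀs = [-348]ᵀ.
k = (-348)/236 = -1.47458.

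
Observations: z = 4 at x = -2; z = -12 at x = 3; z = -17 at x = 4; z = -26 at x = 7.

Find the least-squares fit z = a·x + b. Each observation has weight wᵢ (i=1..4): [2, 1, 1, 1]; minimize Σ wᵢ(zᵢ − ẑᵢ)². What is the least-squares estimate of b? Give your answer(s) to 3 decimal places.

From the data, Σwᵢ·x·x = 82, Σwᵢ·x = 10, Σwᵢ·1 = 5.
Right-hand side: Σwᵢ·x·z = -302, Σwᵢ·z = -47.
AᵀWA·[a, b]ᵀ = AᵀWz becomes [[82, 10]; [10, 5]]·[a, b]ᵀ = [-302, -47]ᵀ.
Eliminating b: 5·(row 1) − 10·(row 2) gives 310·a = 5·(-302) − 10·(-47) = -1040, so a = -104/31.
Then b = ((-47) − 10·(-104/31))/5 = -417/155.

b = -2.690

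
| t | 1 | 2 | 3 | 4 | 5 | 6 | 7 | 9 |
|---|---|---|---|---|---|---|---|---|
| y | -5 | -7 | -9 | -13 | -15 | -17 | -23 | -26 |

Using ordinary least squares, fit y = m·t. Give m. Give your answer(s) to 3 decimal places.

From the data, Σt·t = 221.
Right-hand side: Σt·y = -670.
So XᵀX·[m]ᵀ = Xᵀy: [[221]]·[m]ᵀ = [-670]ᵀ.
m = (-670)/221 = -3.03167.

m = -3.032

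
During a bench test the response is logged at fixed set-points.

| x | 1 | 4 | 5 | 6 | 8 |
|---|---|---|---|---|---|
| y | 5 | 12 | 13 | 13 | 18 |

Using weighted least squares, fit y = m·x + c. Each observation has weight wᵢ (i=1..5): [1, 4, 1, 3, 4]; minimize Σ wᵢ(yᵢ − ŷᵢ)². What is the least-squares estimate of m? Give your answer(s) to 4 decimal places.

m = 1.6602

Sums needed: Σwᵢ·x·x = 454, Σwᵢ·x = 72, Σwᵢ·1 = 13.
And Σwᵢ·x·y = 1072, Σwᵢ·y = 177.
Normal equations: [[454, 72]; [72, 13]]·[m, c]ᵀ = [1072, 177]ᵀ.
Eliminating c: 13·(row 1) − 72·(row 2) gives 718·m = 13·1072 − 72·177 = 1192, so m = 596/359.
Then c = (177 − 72·(596/359))/13 = 1587/359.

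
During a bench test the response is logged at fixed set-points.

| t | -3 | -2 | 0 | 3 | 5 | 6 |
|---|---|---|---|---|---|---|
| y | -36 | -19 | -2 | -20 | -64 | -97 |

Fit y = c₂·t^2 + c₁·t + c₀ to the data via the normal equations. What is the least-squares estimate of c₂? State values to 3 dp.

c₂ = -3.082

Normal-equation sums: Σt^2·t^2 = 2099, Σt^2·t = 333, Σt^2 = 83, Σt·t = 83, Σt = 9, Σ1 = 6.
Right-hand side: Σt^2·y = -5672, Σt·y = -816, Σy = -238.
Solving the 3×3 system (Gaussian elimination) gives c₂ = -188/61, c₁ = 22398/8479, c₀ = -8438/8479.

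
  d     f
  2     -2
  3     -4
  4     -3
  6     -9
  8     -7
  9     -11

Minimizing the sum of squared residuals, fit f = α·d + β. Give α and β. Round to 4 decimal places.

α = -1.1441, β = 0.1017

Entries of MᵀM: Σd·d = 210, Σd = 32, Σ1 = 6.
For Mᵀf: Σd·f = -237, Σf = -36.
Normal equations: [[210, 32]; [32, 6]]·[α, β]ᵀ = [-237, -36]ᵀ.
det = 210·6 − 32² = 236.
α = ((-237)·6 − 32·(-36))/236 = -135/118; β = (210·(-36) − 32·(-237))/236 = 6/59.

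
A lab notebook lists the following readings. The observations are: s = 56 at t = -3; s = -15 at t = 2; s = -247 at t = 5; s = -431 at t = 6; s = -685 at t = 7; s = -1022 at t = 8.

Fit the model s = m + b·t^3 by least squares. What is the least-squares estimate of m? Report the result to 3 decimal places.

Entries of XᵀX: Σ1 = 6, Σt^3 = 1177, Σt^3·t^3 = 442867.
Right-hand side: Σs = -2344, Σt^3·s = -883822.
So XᵀX·[m, b]ᵀ = Xᵀs: [[6, 1177]; [1177, 442867]]·[m, b]ᵀ = [-2344, -883822]ᵀ.
Eliminating b: 442867·(row 1) − 1177·(row 2) gives 1271873·m = 442867·(-2344) − 1177·(-883822) = 2178246, so m = 2178246/1271873.
Then b = ((-883822) − 1177·(2178246/1271873))/442867 = -2544044/1271873.

m = 1.713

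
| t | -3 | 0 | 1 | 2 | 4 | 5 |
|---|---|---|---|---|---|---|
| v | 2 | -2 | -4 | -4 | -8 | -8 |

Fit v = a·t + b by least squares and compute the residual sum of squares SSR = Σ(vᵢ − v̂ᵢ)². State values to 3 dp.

SSR = 1.735

Entries of XᵀX: Σt·t = 55, Σt = 9, Σ1 = 6.
Right-hand side: Σt·v = -90, Σv = -24.
Eliminating b: 6·(row 1) − 9·(row 2) gives 249·a = 6·(-90) − 9·(-24) = -324, so a = -108/83.
Then b = ((-24) − 9·(-108/83))/6 = -170/83.
Residuals: 12/83, 4/83, -54/83, 54/83, -62/83, 46/83; SSR = 144/83.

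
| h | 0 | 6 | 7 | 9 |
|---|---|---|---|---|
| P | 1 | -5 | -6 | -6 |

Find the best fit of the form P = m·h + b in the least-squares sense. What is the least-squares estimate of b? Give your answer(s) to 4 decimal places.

Compute the Gram sums: Σh·h = 166, Σh = 22, Σ1 = 4.
Moment sums: Σh·P = -126, ΣP = -16.
XᵀX·[m, b]ᵀ = XᵀP becomes [[166, 22]; [22, 4]]·[m, b]ᵀ = [-126, -16]ᵀ.
Δ = 166·4 − 22² = 180.
m = ((-126)·4 − 22·(-16))/180 = -38/45; b = (166·(-16) − 22·(-126))/180 = 29/45.

b = 0.6444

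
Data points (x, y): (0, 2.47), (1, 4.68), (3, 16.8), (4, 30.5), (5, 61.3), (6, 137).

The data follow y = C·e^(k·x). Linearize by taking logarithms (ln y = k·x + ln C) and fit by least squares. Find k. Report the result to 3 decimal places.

k = 0.658

Taking logs, ln y = k·x + ln C, so regress ln y on x.
Over the data: Σx = 19.0000, Σ(x)² = 87.0000, Σln y = 17.7224, Σx·ln y = 73.7771.
Normal system: [[87.0000, 19.0000]; [19.0000, 6]]·[k, ln C]ᵀ = [73.7771, 17.7224]ᵀ.
Slope k = (n·Σx·ln y − Σx·Σln y)/(n·Σ(x)² − (Σx)²) = (6·73.7771 − 19.0000·17.7224)/161.0000 = 0.65800; ln C = (Σln y − k·Σx)/n = 0.87007.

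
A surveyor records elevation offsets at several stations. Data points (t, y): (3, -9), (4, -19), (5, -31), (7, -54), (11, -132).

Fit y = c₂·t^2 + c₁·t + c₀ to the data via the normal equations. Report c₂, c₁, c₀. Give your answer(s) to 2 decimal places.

c₂ = -0.95, c₁ = -1.91, c₀ = 4.26

From the data, Σt^2·t^2 = 18004, Σt^2·t = 1890, Σt^2 = 220, Σt·t = 220, Σt = 30, Σ1 = 5.
And Σt^2·y = -19778, Σt·y = -2088, Σy = -245.
So MᵀM·[c₂, c₁, c₀]ᵀ = Mᵀy: [[18004, 1890, 220]; [1890, 220, 30]; [220, 30, 5]]·[c₂, c₁, c₀]ᵀ = [-19778, -2088, -245]ᵀ.
Row-reducing yields c₂ = -383/403, c₁ = -3843/2015, c₀ = 8583/2015.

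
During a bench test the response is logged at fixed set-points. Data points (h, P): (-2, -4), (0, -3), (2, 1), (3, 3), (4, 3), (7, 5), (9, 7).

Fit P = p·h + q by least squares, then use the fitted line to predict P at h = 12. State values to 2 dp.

Setting ∂/∂p … = 0 gives: 163·p + 23·q = 129;  23·p + 7·q = 12.
Eliminating q: 7·(row 1) − 23·(row 2) gives 612·p = 7·129 − 23·12 = 627, so p = 209/204.
Then q = (12 − 23·(209/204))/7 = -337/204.
At h = 12: P̂ = (209/204)·(12) + (-337/204)·(1) = 2171/204.

P̂ = 10.64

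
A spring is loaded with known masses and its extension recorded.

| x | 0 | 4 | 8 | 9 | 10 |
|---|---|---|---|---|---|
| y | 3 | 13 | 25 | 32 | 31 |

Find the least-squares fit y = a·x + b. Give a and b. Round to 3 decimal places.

a = 2.983, b = 2.308

With design matrix M, MᵀM = [[261, 31]; [31, 5]] and Mᵀy = [850, 104]ᵀ.
Eliminating b: 5·(row 1) − 31·(row 2) gives 344·a = 5·850 − 31·104 = 1026, so a = 513/172.
Then b = (104 − 31·(513/172))/5 = 397/172.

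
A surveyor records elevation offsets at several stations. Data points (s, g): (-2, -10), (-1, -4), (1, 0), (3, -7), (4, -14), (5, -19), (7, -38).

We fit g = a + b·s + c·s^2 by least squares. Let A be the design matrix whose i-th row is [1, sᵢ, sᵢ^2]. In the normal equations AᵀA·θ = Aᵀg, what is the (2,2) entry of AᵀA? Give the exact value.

105

Row 2 ↔ basis s, column 2 ↔ basis s, so (AᵀA)_{2,2} = Σᵢ (s)·(s) = (-2)·(-2) + (-1)·(-1) + (1)·(1) + (3)·(3) + (4)·(4) + (5)·(5) + (7)·(7) = 105.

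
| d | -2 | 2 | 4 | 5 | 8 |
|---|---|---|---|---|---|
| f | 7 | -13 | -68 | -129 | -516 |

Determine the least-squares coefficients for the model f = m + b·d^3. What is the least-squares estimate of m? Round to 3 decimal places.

m = -3.362

Forming AᵀA = [[5, 701]; [701, 281993]] and Aᵀf = [-719, -284829]ᵀ gives AᵀA·[m, b]ᵀ = Aᵀf.
Determinant 5·281993 − 701² = 918564.
m = ((-719)·281993 − 701·(-284829))/918564 = -1543919/459282; b = (5·(-284829) − 701·(-719))/918564 = -460063/459282.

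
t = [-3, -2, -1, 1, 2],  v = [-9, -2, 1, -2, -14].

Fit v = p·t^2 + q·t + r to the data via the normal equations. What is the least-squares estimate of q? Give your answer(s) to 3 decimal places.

q = -2.849

Forming XᵀX = [[115, -27, 19]; [-27, 19, -3]; [19, -3, 5]] and Xᵀv = [-146, 0, -26]ᵀ gives XᵀX·[p, q, r]ᵀ = Xᵀv.
Inverting the 3×3 Gram matrix, [p, q, r]ᵀ = [-1319/616, -1755/616, 27/22]ᵀ.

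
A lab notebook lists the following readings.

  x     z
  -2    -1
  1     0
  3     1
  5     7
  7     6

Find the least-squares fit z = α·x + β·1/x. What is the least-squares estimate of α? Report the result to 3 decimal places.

α = 1.010

Setting ∂/∂α … = 0 gives: 88·α + 5·β = 82;  5·α + (62689/44100)·β = 649/210.
(Σx·x = 88, Σx·1/x = 5, Σ1/x·1/x = 62689/44100, Σx·z = 82, Σ1/x·z = 649/210.)
Δ = 88·(62689/44100) − 5² = 1103533/11025.
α = (82·(62689/44100) − 5·(649/210))/(1103533/11025) = 1114762/1103533; β = (88·(649/210) − 5·82)/(1103533/11025) = -1521870/1103533.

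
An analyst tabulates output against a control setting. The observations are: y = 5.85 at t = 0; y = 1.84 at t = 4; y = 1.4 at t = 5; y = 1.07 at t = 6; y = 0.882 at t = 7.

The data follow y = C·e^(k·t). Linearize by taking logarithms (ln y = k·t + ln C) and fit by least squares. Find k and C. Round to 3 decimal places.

k = -0.275, C = 5.705

Linearized form: ln y = k·t + ln C. From the 5 transformed points,
XᵀX = [[126.0000, 22.0000]; [22.0000, 5]], rhs = [3.6484, 2.6548]ᵀ  (here Σt = 22.0000, Σ(t)² = 126.0000, Σln y = 2.6548, Σt·ln y = 3.6484).
Solving (det = 146.0000): k = -0.27509, ln C = 1.74134, so C = exp(1.74134) = 5.70500.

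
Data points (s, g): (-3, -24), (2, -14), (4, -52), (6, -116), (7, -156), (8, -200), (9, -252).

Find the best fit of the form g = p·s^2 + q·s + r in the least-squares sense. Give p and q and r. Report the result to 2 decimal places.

The normal equations are: 14707·p + 1845·q + 259·r = -46136;  1845·p + 259·q + 33·r = -5820;  259·p + 33·q + 7·r = -814.
Inverting the 3×3 Gram matrix, [p, q, r]ᵀ = [-367145/123018, -6811/5858, -23291/61509]ᵀ.

p = -2.98, q = -1.16, r = -0.38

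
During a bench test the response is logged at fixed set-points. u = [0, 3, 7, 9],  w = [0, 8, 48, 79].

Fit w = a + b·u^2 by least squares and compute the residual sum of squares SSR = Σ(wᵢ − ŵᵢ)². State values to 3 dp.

SSR = 0.443

Normal-equation sums: Σ1 = 4, Σu^2 = 139, Σu^2·u^2 = 9043.
And Σw = 135, Σu^2·w = 8823.
AᵀA·[a, b]ᵀ = Aᵀw becomes [[4, 139]; [139, 9043]]·[a, b]ᵀ = [135, 8823]ᵀ.
det = 4·9043 − 139² = 16851.
a = (135·9043 − 139·8823)/16851 = -1864/5617; b = (4·8823 − 139·135)/16851 = 5509/5617.
Residuals: 1864/5617, -2781/5617, 1539/5617, -622/5617; SSR = 2486/5617.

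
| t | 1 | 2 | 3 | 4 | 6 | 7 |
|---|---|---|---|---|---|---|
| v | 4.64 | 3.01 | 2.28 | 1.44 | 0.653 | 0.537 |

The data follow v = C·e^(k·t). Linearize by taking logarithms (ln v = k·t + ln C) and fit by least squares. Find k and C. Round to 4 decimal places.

Linearized form: ln v = k·t + ln C. From the 6 transformed points,
Σt = 23.0000, Σ(t)² = 115.0000, Σln v = 2.7775, Σt·ln v = 0.7603.
Equations: 115.0000·k + 23.0000·ln C = 0.7603;  23.0000·k + 6·ln C = 2.7775.
Solving (det = 161.0000): k = -0.36846, ln C = 1.87534, so C = exp(1.87534) = 6.52302.

k = -0.3685, C = 6.5230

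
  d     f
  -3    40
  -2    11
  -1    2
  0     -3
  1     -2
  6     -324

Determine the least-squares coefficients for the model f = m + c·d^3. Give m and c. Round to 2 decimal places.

m = -0.86, c = -1.50

The normal equations are: 6·m + 181·c = -276;  181·m + 47451·c = -71156.
(Σ1 = 6, Σd^3 = 181, Σd^3·d^3 = 47451, Σf = -276, Σd^3·f = -71156.)
det = 6·47451 − 181² = 251945.
m = ((-276)·47451 − 181·(-71156))/251945 = -43448/50389; c = (6·(-71156) − 181·(-276))/251945 = -75396/50389.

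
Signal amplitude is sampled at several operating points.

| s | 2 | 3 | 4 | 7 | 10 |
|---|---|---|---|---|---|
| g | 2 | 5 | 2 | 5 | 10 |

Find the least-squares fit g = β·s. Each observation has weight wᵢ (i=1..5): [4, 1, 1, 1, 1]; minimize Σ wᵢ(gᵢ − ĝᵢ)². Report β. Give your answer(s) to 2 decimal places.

β = 0.92

Forming MᵀWM = [[190]] and MᵀWg = [174]ᵀ gives MᵀWM·[β]ᵀ = MᵀWg.
β = 174/190 = 0.915789.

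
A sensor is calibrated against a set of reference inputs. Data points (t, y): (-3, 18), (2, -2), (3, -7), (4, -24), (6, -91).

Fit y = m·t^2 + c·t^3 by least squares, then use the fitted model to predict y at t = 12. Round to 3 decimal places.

ŷ = -803.186

From the data, Σt^2·t^2 = 1730, Σt^2·t^3 = 8832, Σt^3·t^3 = 52274.
And Σt^2·y = -3569, Σt^3·y = -21883.
Normal equations: [[1730, 8832]; [8832, 52274]]·[m, c]ᵀ = [-3569, -21883]ᵀ.
Determinant 1730·52274 − 8832² = 12429796.
m = ((-3569)·52274 − 8832·(-21883))/12429796 = 3352375/6214898; c = (1730·(-21883) − 8832·(-3569))/12429796 = -3168091/6214898.
At t = 12: ŷ = (3352375/6214898)·(144) + (-3168091/6214898)·(1728) = -2495859624/3107449.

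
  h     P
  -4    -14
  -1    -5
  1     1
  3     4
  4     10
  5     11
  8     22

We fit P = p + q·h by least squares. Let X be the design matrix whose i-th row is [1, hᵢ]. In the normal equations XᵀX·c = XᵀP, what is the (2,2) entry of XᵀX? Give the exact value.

132

Row 2 ↔ basis h, column 2 ↔ basis h, so (XᵀX)_{2,2} = Σᵢ (h)·(h) = (-4)·(-4) + (-1)·(-1) + (1)·(1) + (3)·(3) + (4)·(4) + (5)·(5) + (8)·(8) = 132.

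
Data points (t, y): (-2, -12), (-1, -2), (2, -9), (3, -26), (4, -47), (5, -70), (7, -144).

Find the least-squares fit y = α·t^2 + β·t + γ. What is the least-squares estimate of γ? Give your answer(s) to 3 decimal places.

γ = 1.132

Forming AᵀA = [[3396, 558, 108]; [558, 108, 18]; [108, 18, 7]] and Aᵀy = [-9878, -1616, -310]ᵀ gives AᵀA·[α, β, γ]ᵀ = Aᵀy.
Row-reducing yields α = -16514/5481, β = 6829/16443, γ = 2068/1827.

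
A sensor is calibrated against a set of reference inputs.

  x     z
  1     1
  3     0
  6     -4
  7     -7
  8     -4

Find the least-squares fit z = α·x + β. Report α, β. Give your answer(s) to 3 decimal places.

α = -1.000, β = 2.200

Sums needed: Σx·x = 159, Σx = 25, Σ1 = 5.
Moment sums: Σx·z = -104, Σz = -14.
AᵀA·[α, β]ᵀ = Aᵀz becomes [[159, 25]; [25, 5]]·[α, β]ᵀ = [-104, -14]ᵀ.
Eliminating β: 5·(row 1) − 25·(row 2) gives 170·α = 5·(-104) − 25·(-14) = -170, so α = -1.
Then β = ((-14) − 25·(-1))/5 = 11/5.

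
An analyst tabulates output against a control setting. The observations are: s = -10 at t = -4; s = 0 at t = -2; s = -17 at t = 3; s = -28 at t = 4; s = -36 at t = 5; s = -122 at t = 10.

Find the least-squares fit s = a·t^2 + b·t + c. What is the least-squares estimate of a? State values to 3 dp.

MᵀM·[a, b, c]ᵀ = Mᵀs reads: 11234·a + 1144·b + 170·c = -13861;  1144·a + 170·b + 16·c = -1523;  170·a + 16·b + 6·c = -213.
Inverting the 3×3 Gram matrix, [a, b, c]ᵀ = [-84231/85030, -180849/85030, -74878/42515]ᵀ.

a = -0.991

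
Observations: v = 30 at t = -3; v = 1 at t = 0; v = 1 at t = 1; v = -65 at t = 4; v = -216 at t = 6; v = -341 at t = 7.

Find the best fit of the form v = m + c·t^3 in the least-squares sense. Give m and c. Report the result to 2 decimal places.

Setting ∂/∂m … = 0 gives: 6·m + 597·c = -590;  597·m + 169131·c = -168588.
(Σ1 = 6, Σt^3 = 597, Σt^3·t^3 = 169131, Σv = -590, Σt^3·v = -168588.)
Eliminating c: 169131·(row 1) − 597·(row 2) gives 658377·m = 169131·(-590) − 597·(-168588) = 859746, so m = 286582/219459.
Then c = ((-168588) − 597·(286582/219459))/169131 = -219766/219459.

m = 1.31, c = -1.00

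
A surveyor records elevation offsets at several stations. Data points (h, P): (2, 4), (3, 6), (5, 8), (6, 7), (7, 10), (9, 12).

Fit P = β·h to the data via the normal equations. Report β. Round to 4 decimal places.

β = 1.4020

Sums needed: Σh·h = 204.
For XᵀP: Σh·P = 286.
So XᵀX·[β]ᵀ = XᵀP: [[204]]·[β]ᵀ = [286]ᵀ.
Hence β = 286 / 204 ≈ 1.40196.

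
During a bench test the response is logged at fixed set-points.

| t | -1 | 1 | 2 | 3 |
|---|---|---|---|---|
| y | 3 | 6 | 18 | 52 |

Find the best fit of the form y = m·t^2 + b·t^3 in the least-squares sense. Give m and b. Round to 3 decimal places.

m = 3.224, b = 0.836

Sums needed: Σt^2·t^2 = 99, Σt^2·t^3 = 275, Σt^3·t^3 = 795.
And Σt^2·y = 549, Σt^3·y = 1551.
det = 99·795 − 275² = 3080.
m = (549·795 − 275·1551)/3080 = 993/308; b = (99·1551 − 275·549)/3080 = 117/140.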